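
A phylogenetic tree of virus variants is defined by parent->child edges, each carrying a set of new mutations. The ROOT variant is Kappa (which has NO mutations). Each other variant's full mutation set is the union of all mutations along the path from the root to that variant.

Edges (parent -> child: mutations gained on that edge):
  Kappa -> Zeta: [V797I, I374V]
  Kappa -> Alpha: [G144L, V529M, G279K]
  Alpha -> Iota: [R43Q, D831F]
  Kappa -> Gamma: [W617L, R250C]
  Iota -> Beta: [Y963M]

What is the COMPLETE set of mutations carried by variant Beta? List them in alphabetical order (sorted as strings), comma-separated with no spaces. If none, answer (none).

Answer: D831F,G144L,G279K,R43Q,V529M,Y963M

Derivation:
At Kappa: gained [] -> total []
At Alpha: gained ['G144L', 'V529M', 'G279K'] -> total ['G144L', 'G279K', 'V529M']
At Iota: gained ['R43Q', 'D831F'] -> total ['D831F', 'G144L', 'G279K', 'R43Q', 'V529M']
At Beta: gained ['Y963M'] -> total ['D831F', 'G144L', 'G279K', 'R43Q', 'V529M', 'Y963M']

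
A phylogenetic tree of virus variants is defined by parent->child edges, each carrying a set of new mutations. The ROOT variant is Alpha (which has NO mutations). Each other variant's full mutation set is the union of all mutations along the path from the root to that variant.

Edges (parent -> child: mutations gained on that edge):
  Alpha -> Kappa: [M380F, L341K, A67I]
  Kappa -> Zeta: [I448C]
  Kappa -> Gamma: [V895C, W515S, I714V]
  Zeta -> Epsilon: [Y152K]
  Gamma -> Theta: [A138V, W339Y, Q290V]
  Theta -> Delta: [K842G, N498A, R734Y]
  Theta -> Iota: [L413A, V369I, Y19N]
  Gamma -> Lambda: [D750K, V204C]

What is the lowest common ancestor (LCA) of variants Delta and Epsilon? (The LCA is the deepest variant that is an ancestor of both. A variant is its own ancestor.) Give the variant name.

Path from root to Delta: Alpha -> Kappa -> Gamma -> Theta -> Delta
  ancestors of Delta: {Alpha, Kappa, Gamma, Theta, Delta}
Path from root to Epsilon: Alpha -> Kappa -> Zeta -> Epsilon
  ancestors of Epsilon: {Alpha, Kappa, Zeta, Epsilon}
Common ancestors: {Alpha, Kappa}
Walk up from Epsilon: Epsilon (not in ancestors of Delta), Zeta (not in ancestors of Delta), Kappa (in ancestors of Delta), Alpha (in ancestors of Delta)
Deepest common ancestor (LCA) = Kappa

Answer: Kappa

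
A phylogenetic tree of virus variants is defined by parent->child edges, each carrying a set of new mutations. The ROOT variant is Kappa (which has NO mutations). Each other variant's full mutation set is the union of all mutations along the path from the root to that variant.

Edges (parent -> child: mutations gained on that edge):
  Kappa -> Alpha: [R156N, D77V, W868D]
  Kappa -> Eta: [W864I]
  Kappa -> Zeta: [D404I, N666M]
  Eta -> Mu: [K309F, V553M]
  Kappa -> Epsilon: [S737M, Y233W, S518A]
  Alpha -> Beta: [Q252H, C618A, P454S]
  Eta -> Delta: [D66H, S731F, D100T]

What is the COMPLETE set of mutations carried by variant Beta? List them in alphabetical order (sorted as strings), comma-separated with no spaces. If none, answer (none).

Answer: C618A,D77V,P454S,Q252H,R156N,W868D

Derivation:
At Kappa: gained [] -> total []
At Alpha: gained ['R156N', 'D77V', 'W868D'] -> total ['D77V', 'R156N', 'W868D']
At Beta: gained ['Q252H', 'C618A', 'P454S'] -> total ['C618A', 'D77V', 'P454S', 'Q252H', 'R156N', 'W868D']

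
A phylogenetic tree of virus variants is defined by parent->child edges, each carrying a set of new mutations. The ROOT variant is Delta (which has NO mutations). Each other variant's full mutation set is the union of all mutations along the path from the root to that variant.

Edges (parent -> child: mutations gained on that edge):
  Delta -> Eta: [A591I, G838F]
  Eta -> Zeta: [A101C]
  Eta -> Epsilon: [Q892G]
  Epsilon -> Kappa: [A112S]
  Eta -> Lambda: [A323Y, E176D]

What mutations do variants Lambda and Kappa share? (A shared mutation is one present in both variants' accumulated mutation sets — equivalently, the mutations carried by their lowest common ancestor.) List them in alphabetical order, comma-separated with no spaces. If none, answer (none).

Answer: A591I,G838F

Derivation:
Accumulating mutations along path to Lambda:
  At Delta: gained [] -> total []
  At Eta: gained ['A591I', 'G838F'] -> total ['A591I', 'G838F']
  At Lambda: gained ['A323Y', 'E176D'] -> total ['A323Y', 'A591I', 'E176D', 'G838F']
Mutations(Lambda) = ['A323Y', 'A591I', 'E176D', 'G838F']
Accumulating mutations along path to Kappa:
  At Delta: gained [] -> total []
  At Eta: gained ['A591I', 'G838F'] -> total ['A591I', 'G838F']
  At Epsilon: gained ['Q892G'] -> total ['A591I', 'G838F', 'Q892G']
  At Kappa: gained ['A112S'] -> total ['A112S', 'A591I', 'G838F', 'Q892G']
Mutations(Kappa) = ['A112S', 'A591I', 'G838F', 'Q892G']
Intersection: ['A323Y', 'A591I', 'E176D', 'G838F'] ∩ ['A112S', 'A591I', 'G838F', 'Q892G'] = ['A591I', 'G838F']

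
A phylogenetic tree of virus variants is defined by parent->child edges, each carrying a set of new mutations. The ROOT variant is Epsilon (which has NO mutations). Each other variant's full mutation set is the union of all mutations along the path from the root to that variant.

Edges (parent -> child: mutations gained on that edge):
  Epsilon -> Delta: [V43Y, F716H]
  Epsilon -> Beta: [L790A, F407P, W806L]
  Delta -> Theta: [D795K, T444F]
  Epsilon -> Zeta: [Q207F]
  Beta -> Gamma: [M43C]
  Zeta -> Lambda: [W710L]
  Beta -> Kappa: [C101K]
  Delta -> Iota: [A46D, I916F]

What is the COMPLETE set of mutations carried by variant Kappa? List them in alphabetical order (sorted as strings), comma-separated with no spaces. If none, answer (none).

At Epsilon: gained [] -> total []
At Beta: gained ['L790A', 'F407P', 'W806L'] -> total ['F407P', 'L790A', 'W806L']
At Kappa: gained ['C101K'] -> total ['C101K', 'F407P', 'L790A', 'W806L']

Answer: C101K,F407P,L790A,W806L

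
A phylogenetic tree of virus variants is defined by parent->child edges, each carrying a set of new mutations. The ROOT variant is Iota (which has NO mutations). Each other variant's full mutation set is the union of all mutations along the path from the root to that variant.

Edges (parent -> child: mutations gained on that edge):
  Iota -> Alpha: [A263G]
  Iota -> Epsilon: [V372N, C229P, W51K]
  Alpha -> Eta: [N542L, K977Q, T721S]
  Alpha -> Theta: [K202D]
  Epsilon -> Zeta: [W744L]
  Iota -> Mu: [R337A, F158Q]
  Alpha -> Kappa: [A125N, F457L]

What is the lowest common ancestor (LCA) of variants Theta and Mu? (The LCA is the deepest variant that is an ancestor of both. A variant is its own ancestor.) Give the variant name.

Answer: Iota

Derivation:
Path from root to Theta: Iota -> Alpha -> Theta
  ancestors of Theta: {Iota, Alpha, Theta}
Path from root to Mu: Iota -> Mu
  ancestors of Mu: {Iota, Mu}
Common ancestors: {Iota}
Walk up from Mu: Mu (not in ancestors of Theta), Iota (in ancestors of Theta)
Deepest common ancestor (LCA) = Iota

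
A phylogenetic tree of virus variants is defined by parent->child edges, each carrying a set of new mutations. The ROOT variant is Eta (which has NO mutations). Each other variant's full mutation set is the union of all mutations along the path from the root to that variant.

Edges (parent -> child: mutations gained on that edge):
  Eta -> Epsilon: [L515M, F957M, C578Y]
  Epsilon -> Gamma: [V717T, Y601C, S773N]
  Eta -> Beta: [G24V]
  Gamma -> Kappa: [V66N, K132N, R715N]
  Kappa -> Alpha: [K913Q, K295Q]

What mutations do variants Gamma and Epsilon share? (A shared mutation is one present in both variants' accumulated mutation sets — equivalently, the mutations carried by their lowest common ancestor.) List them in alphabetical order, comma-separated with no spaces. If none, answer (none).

Answer: C578Y,F957M,L515M

Derivation:
Accumulating mutations along path to Gamma:
  At Eta: gained [] -> total []
  At Epsilon: gained ['L515M', 'F957M', 'C578Y'] -> total ['C578Y', 'F957M', 'L515M']
  At Gamma: gained ['V717T', 'Y601C', 'S773N'] -> total ['C578Y', 'F957M', 'L515M', 'S773N', 'V717T', 'Y601C']
Mutations(Gamma) = ['C578Y', 'F957M', 'L515M', 'S773N', 'V717T', 'Y601C']
Accumulating mutations along path to Epsilon:
  At Eta: gained [] -> total []
  At Epsilon: gained ['L515M', 'F957M', 'C578Y'] -> total ['C578Y', 'F957M', 'L515M']
Mutations(Epsilon) = ['C578Y', 'F957M', 'L515M']
Intersection: ['C578Y', 'F957M', 'L515M', 'S773N', 'V717T', 'Y601C'] ∩ ['C578Y', 'F957M', 'L515M'] = ['C578Y', 'F957M', 'L515M']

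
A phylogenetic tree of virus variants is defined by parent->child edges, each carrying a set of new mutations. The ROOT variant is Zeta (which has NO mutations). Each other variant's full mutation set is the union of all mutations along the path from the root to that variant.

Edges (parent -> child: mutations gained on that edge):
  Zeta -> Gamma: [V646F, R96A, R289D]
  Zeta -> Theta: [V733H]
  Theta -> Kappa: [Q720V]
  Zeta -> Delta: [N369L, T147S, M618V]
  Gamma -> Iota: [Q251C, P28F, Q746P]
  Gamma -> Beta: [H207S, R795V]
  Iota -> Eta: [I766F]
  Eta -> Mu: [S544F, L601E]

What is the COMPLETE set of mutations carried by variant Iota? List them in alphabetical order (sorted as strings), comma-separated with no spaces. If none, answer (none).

Answer: P28F,Q251C,Q746P,R289D,R96A,V646F

Derivation:
At Zeta: gained [] -> total []
At Gamma: gained ['V646F', 'R96A', 'R289D'] -> total ['R289D', 'R96A', 'V646F']
At Iota: gained ['Q251C', 'P28F', 'Q746P'] -> total ['P28F', 'Q251C', 'Q746P', 'R289D', 'R96A', 'V646F']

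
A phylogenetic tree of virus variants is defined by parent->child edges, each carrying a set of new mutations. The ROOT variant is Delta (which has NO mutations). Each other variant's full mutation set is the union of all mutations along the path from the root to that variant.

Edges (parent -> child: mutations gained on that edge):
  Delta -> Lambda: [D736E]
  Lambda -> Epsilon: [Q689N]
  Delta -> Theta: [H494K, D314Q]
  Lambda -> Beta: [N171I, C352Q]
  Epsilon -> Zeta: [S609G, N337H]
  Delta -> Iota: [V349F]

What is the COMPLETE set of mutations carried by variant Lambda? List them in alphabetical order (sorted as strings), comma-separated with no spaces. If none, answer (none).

Answer: D736E

Derivation:
At Delta: gained [] -> total []
At Lambda: gained ['D736E'] -> total ['D736E']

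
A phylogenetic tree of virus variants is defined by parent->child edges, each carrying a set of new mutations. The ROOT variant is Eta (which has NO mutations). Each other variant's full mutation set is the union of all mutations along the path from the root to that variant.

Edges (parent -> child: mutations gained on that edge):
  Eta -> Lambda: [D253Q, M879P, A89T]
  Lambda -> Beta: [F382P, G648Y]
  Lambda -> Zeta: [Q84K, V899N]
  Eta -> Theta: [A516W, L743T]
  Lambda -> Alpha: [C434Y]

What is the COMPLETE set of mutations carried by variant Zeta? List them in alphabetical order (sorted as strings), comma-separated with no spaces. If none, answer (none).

At Eta: gained [] -> total []
At Lambda: gained ['D253Q', 'M879P', 'A89T'] -> total ['A89T', 'D253Q', 'M879P']
At Zeta: gained ['Q84K', 'V899N'] -> total ['A89T', 'D253Q', 'M879P', 'Q84K', 'V899N']

Answer: A89T,D253Q,M879P,Q84K,V899N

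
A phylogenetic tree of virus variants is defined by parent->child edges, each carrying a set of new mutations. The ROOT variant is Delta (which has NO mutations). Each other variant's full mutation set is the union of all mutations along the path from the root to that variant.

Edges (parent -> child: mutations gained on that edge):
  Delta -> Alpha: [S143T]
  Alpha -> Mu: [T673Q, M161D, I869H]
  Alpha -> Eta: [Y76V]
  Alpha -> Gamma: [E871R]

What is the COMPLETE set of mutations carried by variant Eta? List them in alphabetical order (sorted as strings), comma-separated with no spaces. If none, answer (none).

Answer: S143T,Y76V

Derivation:
At Delta: gained [] -> total []
At Alpha: gained ['S143T'] -> total ['S143T']
At Eta: gained ['Y76V'] -> total ['S143T', 'Y76V']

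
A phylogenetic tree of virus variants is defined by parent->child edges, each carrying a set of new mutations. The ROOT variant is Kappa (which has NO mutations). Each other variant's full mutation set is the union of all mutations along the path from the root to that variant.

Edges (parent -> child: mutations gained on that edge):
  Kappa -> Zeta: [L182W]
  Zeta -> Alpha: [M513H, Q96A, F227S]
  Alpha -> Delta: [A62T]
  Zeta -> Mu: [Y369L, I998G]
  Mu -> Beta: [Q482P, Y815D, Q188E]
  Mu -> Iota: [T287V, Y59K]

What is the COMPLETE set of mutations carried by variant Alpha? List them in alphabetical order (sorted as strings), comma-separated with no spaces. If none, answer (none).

At Kappa: gained [] -> total []
At Zeta: gained ['L182W'] -> total ['L182W']
At Alpha: gained ['M513H', 'Q96A', 'F227S'] -> total ['F227S', 'L182W', 'M513H', 'Q96A']

Answer: F227S,L182W,M513H,Q96A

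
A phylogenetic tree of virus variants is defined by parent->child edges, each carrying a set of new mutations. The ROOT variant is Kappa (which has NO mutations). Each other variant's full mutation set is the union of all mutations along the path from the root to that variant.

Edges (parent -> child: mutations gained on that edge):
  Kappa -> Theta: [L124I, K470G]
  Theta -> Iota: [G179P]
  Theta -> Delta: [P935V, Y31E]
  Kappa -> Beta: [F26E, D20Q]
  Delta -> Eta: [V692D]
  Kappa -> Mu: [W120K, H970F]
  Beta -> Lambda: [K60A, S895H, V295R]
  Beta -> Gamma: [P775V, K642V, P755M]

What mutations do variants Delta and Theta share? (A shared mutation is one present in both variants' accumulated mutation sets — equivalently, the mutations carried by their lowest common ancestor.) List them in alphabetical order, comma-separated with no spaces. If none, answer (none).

Accumulating mutations along path to Delta:
  At Kappa: gained [] -> total []
  At Theta: gained ['L124I', 'K470G'] -> total ['K470G', 'L124I']
  At Delta: gained ['P935V', 'Y31E'] -> total ['K470G', 'L124I', 'P935V', 'Y31E']
Mutations(Delta) = ['K470G', 'L124I', 'P935V', 'Y31E']
Accumulating mutations along path to Theta:
  At Kappa: gained [] -> total []
  At Theta: gained ['L124I', 'K470G'] -> total ['K470G', 'L124I']
Mutations(Theta) = ['K470G', 'L124I']
Intersection: ['K470G', 'L124I', 'P935V', 'Y31E'] ∩ ['K470G', 'L124I'] = ['K470G', 'L124I']

Answer: K470G,L124I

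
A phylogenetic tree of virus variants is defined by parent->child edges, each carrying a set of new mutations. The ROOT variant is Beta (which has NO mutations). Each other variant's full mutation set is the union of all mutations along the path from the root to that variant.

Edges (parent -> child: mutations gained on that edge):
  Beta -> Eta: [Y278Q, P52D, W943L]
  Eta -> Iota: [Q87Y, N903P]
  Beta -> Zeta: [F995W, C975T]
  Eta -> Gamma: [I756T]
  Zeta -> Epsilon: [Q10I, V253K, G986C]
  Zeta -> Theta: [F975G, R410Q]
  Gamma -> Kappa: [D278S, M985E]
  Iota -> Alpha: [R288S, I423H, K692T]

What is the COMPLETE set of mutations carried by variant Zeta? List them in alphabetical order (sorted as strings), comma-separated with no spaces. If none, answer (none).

Answer: C975T,F995W

Derivation:
At Beta: gained [] -> total []
At Zeta: gained ['F995W', 'C975T'] -> total ['C975T', 'F995W']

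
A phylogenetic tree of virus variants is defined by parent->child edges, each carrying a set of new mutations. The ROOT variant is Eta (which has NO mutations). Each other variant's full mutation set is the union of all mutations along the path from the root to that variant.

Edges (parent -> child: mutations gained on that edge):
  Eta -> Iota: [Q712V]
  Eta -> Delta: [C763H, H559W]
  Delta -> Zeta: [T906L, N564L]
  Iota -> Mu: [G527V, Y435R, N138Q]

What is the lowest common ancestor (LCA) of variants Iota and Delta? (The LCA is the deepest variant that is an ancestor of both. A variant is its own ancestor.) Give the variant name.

Path from root to Iota: Eta -> Iota
  ancestors of Iota: {Eta, Iota}
Path from root to Delta: Eta -> Delta
  ancestors of Delta: {Eta, Delta}
Common ancestors: {Eta}
Walk up from Delta: Delta (not in ancestors of Iota), Eta (in ancestors of Iota)
Deepest common ancestor (LCA) = Eta

Answer: Eta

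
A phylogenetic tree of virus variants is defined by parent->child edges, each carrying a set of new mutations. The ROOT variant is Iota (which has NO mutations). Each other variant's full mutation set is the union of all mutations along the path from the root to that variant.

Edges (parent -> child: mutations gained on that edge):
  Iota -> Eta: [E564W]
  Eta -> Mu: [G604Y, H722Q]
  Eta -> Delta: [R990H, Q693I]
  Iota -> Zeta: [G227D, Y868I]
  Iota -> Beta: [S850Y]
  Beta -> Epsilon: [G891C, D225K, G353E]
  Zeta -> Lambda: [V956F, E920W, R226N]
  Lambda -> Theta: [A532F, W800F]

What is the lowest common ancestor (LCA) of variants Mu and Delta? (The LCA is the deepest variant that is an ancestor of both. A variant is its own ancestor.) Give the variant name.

Answer: Eta

Derivation:
Path from root to Mu: Iota -> Eta -> Mu
  ancestors of Mu: {Iota, Eta, Mu}
Path from root to Delta: Iota -> Eta -> Delta
  ancestors of Delta: {Iota, Eta, Delta}
Common ancestors: {Iota, Eta}
Walk up from Delta: Delta (not in ancestors of Mu), Eta (in ancestors of Mu), Iota (in ancestors of Mu)
Deepest common ancestor (LCA) = Eta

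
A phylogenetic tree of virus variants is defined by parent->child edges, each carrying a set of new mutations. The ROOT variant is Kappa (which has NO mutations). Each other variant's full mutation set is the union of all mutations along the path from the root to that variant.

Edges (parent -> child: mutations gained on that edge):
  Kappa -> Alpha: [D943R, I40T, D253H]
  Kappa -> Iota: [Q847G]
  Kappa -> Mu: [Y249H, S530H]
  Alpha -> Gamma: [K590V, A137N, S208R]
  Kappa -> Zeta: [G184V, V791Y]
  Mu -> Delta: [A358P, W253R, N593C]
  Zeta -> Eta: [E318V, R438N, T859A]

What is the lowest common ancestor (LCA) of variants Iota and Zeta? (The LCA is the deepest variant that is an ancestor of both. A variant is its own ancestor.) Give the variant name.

Path from root to Iota: Kappa -> Iota
  ancestors of Iota: {Kappa, Iota}
Path from root to Zeta: Kappa -> Zeta
  ancestors of Zeta: {Kappa, Zeta}
Common ancestors: {Kappa}
Walk up from Zeta: Zeta (not in ancestors of Iota), Kappa (in ancestors of Iota)
Deepest common ancestor (LCA) = Kappa

Answer: Kappa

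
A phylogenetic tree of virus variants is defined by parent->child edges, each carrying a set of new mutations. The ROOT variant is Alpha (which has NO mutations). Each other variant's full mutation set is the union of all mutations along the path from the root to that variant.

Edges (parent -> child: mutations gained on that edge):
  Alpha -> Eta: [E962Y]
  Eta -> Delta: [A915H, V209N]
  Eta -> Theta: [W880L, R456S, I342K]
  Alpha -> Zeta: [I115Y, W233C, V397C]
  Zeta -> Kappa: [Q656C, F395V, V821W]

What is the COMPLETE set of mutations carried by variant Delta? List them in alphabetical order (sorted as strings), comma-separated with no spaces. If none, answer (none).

Answer: A915H,E962Y,V209N

Derivation:
At Alpha: gained [] -> total []
At Eta: gained ['E962Y'] -> total ['E962Y']
At Delta: gained ['A915H', 'V209N'] -> total ['A915H', 'E962Y', 'V209N']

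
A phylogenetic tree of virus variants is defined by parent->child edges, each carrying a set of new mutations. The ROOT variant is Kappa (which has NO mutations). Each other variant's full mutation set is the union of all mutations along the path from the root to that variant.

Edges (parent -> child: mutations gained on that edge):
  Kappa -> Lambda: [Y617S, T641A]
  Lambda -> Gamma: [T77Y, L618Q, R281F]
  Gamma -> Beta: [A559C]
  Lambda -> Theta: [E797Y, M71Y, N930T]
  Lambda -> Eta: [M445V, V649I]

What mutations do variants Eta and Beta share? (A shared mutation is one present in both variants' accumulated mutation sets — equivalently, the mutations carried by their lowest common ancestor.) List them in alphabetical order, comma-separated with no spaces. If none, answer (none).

Accumulating mutations along path to Eta:
  At Kappa: gained [] -> total []
  At Lambda: gained ['Y617S', 'T641A'] -> total ['T641A', 'Y617S']
  At Eta: gained ['M445V', 'V649I'] -> total ['M445V', 'T641A', 'V649I', 'Y617S']
Mutations(Eta) = ['M445V', 'T641A', 'V649I', 'Y617S']
Accumulating mutations along path to Beta:
  At Kappa: gained [] -> total []
  At Lambda: gained ['Y617S', 'T641A'] -> total ['T641A', 'Y617S']
  At Gamma: gained ['T77Y', 'L618Q', 'R281F'] -> total ['L618Q', 'R281F', 'T641A', 'T77Y', 'Y617S']
  At Beta: gained ['A559C'] -> total ['A559C', 'L618Q', 'R281F', 'T641A', 'T77Y', 'Y617S']
Mutations(Beta) = ['A559C', 'L618Q', 'R281F', 'T641A', 'T77Y', 'Y617S']
Intersection: ['M445V', 'T641A', 'V649I', 'Y617S'] ∩ ['A559C', 'L618Q', 'R281F', 'T641A', 'T77Y', 'Y617S'] = ['T641A', 'Y617S']

Answer: T641A,Y617S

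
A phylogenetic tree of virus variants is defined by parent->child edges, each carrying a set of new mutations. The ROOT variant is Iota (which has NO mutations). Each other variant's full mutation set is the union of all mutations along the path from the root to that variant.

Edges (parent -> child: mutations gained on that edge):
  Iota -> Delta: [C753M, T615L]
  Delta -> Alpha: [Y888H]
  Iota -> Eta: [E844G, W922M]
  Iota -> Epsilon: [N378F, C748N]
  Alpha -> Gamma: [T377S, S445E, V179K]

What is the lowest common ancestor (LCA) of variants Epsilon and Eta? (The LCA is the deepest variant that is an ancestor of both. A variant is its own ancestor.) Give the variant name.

Answer: Iota

Derivation:
Path from root to Epsilon: Iota -> Epsilon
  ancestors of Epsilon: {Iota, Epsilon}
Path from root to Eta: Iota -> Eta
  ancestors of Eta: {Iota, Eta}
Common ancestors: {Iota}
Walk up from Eta: Eta (not in ancestors of Epsilon), Iota (in ancestors of Epsilon)
Deepest common ancestor (LCA) = Iota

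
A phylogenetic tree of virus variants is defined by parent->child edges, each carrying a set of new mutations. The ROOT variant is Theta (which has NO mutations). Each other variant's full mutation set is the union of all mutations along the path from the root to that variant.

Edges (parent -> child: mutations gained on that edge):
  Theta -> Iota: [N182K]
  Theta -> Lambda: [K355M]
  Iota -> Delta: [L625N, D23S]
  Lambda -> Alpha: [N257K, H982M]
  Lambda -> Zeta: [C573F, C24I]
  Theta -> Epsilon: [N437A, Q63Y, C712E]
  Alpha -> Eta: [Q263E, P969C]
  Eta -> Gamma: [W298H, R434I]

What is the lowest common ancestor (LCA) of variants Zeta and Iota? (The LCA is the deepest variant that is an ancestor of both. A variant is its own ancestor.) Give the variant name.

Answer: Theta

Derivation:
Path from root to Zeta: Theta -> Lambda -> Zeta
  ancestors of Zeta: {Theta, Lambda, Zeta}
Path from root to Iota: Theta -> Iota
  ancestors of Iota: {Theta, Iota}
Common ancestors: {Theta}
Walk up from Iota: Iota (not in ancestors of Zeta), Theta (in ancestors of Zeta)
Deepest common ancestor (LCA) = Theta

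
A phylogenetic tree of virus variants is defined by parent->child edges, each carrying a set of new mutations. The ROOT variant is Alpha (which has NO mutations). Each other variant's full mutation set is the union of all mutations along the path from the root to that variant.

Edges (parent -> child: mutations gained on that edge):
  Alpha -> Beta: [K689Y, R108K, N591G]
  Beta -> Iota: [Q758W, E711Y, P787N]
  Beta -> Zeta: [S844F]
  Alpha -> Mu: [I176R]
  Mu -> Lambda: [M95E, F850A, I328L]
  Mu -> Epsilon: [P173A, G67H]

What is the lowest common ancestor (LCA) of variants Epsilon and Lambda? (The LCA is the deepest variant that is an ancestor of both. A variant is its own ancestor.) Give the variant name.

Path from root to Epsilon: Alpha -> Mu -> Epsilon
  ancestors of Epsilon: {Alpha, Mu, Epsilon}
Path from root to Lambda: Alpha -> Mu -> Lambda
  ancestors of Lambda: {Alpha, Mu, Lambda}
Common ancestors: {Alpha, Mu}
Walk up from Lambda: Lambda (not in ancestors of Epsilon), Mu (in ancestors of Epsilon), Alpha (in ancestors of Epsilon)
Deepest common ancestor (LCA) = Mu

Answer: Mu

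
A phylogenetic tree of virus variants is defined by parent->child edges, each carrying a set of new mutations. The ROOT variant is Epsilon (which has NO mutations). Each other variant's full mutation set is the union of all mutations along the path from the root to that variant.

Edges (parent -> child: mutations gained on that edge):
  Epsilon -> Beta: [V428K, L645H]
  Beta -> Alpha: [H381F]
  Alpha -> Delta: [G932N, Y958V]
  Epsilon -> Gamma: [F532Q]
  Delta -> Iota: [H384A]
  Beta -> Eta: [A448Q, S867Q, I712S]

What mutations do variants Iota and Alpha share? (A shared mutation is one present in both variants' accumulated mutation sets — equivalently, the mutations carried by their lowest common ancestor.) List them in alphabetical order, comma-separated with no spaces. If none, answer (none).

Answer: H381F,L645H,V428K

Derivation:
Accumulating mutations along path to Iota:
  At Epsilon: gained [] -> total []
  At Beta: gained ['V428K', 'L645H'] -> total ['L645H', 'V428K']
  At Alpha: gained ['H381F'] -> total ['H381F', 'L645H', 'V428K']
  At Delta: gained ['G932N', 'Y958V'] -> total ['G932N', 'H381F', 'L645H', 'V428K', 'Y958V']
  At Iota: gained ['H384A'] -> total ['G932N', 'H381F', 'H384A', 'L645H', 'V428K', 'Y958V']
Mutations(Iota) = ['G932N', 'H381F', 'H384A', 'L645H', 'V428K', 'Y958V']
Accumulating mutations along path to Alpha:
  At Epsilon: gained [] -> total []
  At Beta: gained ['V428K', 'L645H'] -> total ['L645H', 'V428K']
  At Alpha: gained ['H381F'] -> total ['H381F', 'L645H', 'V428K']
Mutations(Alpha) = ['H381F', 'L645H', 'V428K']
Intersection: ['G932N', 'H381F', 'H384A', 'L645H', 'V428K', 'Y958V'] ∩ ['H381F', 'L645H', 'V428K'] = ['H381F', 'L645H', 'V428K']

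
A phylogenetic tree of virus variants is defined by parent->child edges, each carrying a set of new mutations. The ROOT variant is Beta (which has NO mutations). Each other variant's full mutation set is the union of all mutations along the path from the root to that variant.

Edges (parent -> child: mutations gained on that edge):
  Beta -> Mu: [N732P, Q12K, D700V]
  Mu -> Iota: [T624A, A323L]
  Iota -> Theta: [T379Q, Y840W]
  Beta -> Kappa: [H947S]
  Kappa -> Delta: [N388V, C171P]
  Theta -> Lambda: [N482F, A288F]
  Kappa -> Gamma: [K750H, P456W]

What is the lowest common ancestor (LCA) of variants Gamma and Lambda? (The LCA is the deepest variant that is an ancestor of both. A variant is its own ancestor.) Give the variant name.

Answer: Beta

Derivation:
Path from root to Gamma: Beta -> Kappa -> Gamma
  ancestors of Gamma: {Beta, Kappa, Gamma}
Path from root to Lambda: Beta -> Mu -> Iota -> Theta -> Lambda
  ancestors of Lambda: {Beta, Mu, Iota, Theta, Lambda}
Common ancestors: {Beta}
Walk up from Lambda: Lambda (not in ancestors of Gamma), Theta (not in ancestors of Gamma), Iota (not in ancestors of Gamma), Mu (not in ancestors of Gamma), Beta (in ancestors of Gamma)
Deepest common ancestor (LCA) = Beta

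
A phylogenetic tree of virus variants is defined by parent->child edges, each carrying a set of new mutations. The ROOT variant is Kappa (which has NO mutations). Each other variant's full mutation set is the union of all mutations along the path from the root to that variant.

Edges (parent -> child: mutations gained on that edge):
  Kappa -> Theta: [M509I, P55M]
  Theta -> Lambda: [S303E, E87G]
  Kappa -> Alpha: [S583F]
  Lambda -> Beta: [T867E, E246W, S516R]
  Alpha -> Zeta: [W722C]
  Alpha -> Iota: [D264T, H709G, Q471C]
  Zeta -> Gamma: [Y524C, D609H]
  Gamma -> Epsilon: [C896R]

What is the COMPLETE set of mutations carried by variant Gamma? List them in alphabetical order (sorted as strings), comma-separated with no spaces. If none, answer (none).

Answer: D609H,S583F,W722C,Y524C

Derivation:
At Kappa: gained [] -> total []
At Alpha: gained ['S583F'] -> total ['S583F']
At Zeta: gained ['W722C'] -> total ['S583F', 'W722C']
At Gamma: gained ['Y524C', 'D609H'] -> total ['D609H', 'S583F', 'W722C', 'Y524C']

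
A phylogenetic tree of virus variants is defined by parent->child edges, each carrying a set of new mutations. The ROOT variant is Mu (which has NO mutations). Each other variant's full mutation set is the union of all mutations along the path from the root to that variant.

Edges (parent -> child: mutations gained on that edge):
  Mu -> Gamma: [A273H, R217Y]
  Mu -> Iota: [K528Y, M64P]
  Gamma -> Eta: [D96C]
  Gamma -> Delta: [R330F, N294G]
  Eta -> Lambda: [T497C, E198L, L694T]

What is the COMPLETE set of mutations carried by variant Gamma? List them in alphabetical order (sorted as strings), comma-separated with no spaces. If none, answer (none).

Answer: A273H,R217Y

Derivation:
At Mu: gained [] -> total []
At Gamma: gained ['A273H', 'R217Y'] -> total ['A273H', 'R217Y']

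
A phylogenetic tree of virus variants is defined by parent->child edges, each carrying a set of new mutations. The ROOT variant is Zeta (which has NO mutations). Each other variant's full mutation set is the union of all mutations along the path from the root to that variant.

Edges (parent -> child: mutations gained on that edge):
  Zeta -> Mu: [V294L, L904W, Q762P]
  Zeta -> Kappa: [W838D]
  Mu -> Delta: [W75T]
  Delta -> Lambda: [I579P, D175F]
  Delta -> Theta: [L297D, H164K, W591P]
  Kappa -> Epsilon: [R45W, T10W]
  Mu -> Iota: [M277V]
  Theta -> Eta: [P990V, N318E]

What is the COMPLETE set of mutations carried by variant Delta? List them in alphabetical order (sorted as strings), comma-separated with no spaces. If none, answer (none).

Answer: L904W,Q762P,V294L,W75T

Derivation:
At Zeta: gained [] -> total []
At Mu: gained ['V294L', 'L904W', 'Q762P'] -> total ['L904W', 'Q762P', 'V294L']
At Delta: gained ['W75T'] -> total ['L904W', 'Q762P', 'V294L', 'W75T']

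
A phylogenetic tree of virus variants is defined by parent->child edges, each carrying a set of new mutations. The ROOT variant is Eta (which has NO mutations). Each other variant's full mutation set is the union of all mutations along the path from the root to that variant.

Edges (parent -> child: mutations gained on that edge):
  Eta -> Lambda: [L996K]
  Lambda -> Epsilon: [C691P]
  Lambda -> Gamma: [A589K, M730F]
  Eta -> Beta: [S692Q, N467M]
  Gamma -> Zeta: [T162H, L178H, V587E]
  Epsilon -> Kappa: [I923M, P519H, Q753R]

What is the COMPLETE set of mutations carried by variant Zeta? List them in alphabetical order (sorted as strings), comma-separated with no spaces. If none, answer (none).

At Eta: gained [] -> total []
At Lambda: gained ['L996K'] -> total ['L996K']
At Gamma: gained ['A589K', 'M730F'] -> total ['A589K', 'L996K', 'M730F']
At Zeta: gained ['T162H', 'L178H', 'V587E'] -> total ['A589K', 'L178H', 'L996K', 'M730F', 'T162H', 'V587E']

Answer: A589K,L178H,L996K,M730F,T162H,V587E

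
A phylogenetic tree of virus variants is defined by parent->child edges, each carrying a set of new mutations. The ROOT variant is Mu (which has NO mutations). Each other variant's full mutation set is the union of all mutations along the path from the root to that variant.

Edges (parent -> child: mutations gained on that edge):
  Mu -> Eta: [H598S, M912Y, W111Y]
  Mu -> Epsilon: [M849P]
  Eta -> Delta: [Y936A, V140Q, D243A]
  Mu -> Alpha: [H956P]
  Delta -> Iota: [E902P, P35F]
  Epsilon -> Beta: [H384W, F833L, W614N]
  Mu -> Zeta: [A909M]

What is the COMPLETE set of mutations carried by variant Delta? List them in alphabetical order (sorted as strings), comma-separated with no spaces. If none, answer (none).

Answer: D243A,H598S,M912Y,V140Q,W111Y,Y936A

Derivation:
At Mu: gained [] -> total []
At Eta: gained ['H598S', 'M912Y', 'W111Y'] -> total ['H598S', 'M912Y', 'W111Y']
At Delta: gained ['Y936A', 'V140Q', 'D243A'] -> total ['D243A', 'H598S', 'M912Y', 'V140Q', 'W111Y', 'Y936A']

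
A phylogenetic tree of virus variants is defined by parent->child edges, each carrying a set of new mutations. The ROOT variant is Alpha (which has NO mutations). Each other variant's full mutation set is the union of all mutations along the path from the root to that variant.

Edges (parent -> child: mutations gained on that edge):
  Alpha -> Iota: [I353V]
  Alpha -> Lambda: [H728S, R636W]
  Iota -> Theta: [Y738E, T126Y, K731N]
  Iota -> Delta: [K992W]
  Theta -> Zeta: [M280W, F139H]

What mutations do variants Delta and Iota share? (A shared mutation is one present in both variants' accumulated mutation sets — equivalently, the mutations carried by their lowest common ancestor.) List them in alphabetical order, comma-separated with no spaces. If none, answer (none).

Accumulating mutations along path to Delta:
  At Alpha: gained [] -> total []
  At Iota: gained ['I353V'] -> total ['I353V']
  At Delta: gained ['K992W'] -> total ['I353V', 'K992W']
Mutations(Delta) = ['I353V', 'K992W']
Accumulating mutations along path to Iota:
  At Alpha: gained [] -> total []
  At Iota: gained ['I353V'] -> total ['I353V']
Mutations(Iota) = ['I353V']
Intersection: ['I353V', 'K992W'] ∩ ['I353V'] = ['I353V']

Answer: I353V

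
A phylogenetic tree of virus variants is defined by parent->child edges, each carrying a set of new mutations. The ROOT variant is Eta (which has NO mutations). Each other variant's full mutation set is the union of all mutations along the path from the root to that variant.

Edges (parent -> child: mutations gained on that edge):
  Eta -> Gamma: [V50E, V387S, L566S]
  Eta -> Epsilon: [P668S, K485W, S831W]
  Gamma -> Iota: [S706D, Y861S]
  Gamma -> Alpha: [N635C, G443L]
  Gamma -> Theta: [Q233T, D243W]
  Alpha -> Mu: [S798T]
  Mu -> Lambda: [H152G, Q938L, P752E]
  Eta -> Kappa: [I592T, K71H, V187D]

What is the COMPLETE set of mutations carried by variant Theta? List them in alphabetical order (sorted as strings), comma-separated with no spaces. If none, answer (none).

At Eta: gained [] -> total []
At Gamma: gained ['V50E', 'V387S', 'L566S'] -> total ['L566S', 'V387S', 'V50E']
At Theta: gained ['Q233T', 'D243W'] -> total ['D243W', 'L566S', 'Q233T', 'V387S', 'V50E']

Answer: D243W,L566S,Q233T,V387S,V50E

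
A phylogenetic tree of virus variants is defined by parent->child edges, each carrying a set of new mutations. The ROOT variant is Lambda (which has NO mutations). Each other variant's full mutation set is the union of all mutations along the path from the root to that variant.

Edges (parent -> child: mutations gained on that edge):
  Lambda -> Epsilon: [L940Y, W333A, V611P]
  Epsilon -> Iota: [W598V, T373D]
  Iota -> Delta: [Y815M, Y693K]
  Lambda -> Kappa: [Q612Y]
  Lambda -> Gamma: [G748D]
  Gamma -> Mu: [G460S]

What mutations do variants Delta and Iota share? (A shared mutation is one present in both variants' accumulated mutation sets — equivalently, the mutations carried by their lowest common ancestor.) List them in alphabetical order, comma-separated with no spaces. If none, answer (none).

Accumulating mutations along path to Delta:
  At Lambda: gained [] -> total []
  At Epsilon: gained ['L940Y', 'W333A', 'V611P'] -> total ['L940Y', 'V611P', 'W333A']
  At Iota: gained ['W598V', 'T373D'] -> total ['L940Y', 'T373D', 'V611P', 'W333A', 'W598V']
  At Delta: gained ['Y815M', 'Y693K'] -> total ['L940Y', 'T373D', 'V611P', 'W333A', 'W598V', 'Y693K', 'Y815M']
Mutations(Delta) = ['L940Y', 'T373D', 'V611P', 'W333A', 'W598V', 'Y693K', 'Y815M']
Accumulating mutations along path to Iota:
  At Lambda: gained [] -> total []
  At Epsilon: gained ['L940Y', 'W333A', 'V611P'] -> total ['L940Y', 'V611P', 'W333A']
  At Iota: gained ['W598V', 'T373D'] -> total ['L940Y', 'T373D', 'V611P', 'W333A', 'W598V']
Mutations(Iota) = ['L940Y', 'T373D', 'V611P', 'W333A', 'W598V']
Intersection: ['L940Y', 'T373D', 'V611P', 'W333A', 'W598V', 'Y693K', 'Y815M'] ∩ ['L940Y', 'T373D', 'V611P', 'W333A', 'W598V'] = ['L940Y', 'T373D', 'V611P', 'W333A', 'W598V']

Answer: L940Y,T373D,V611P,W333A,W598V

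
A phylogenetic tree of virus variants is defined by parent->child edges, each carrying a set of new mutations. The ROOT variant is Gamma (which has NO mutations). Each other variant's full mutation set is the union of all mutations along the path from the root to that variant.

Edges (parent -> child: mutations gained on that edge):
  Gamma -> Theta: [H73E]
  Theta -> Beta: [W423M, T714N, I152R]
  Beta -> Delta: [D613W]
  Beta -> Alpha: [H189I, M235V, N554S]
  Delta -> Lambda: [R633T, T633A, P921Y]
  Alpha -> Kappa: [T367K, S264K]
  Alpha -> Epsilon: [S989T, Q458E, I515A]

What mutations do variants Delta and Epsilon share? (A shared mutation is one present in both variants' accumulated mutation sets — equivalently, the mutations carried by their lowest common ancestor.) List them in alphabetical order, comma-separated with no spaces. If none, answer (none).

Accumulating mutations along path to Delta:
  At Gamma: gained [] -> total []
  At Theta: gained ['H73E'] -> total ['H73E']
  At Beta: gained ['W423M', 'T714N', 'I152R'] -> total ['H73E', 'I152R', 'T714N', 'W423M']
  At Delta: gained ['D613W'] -> total ['D613W', 'H73E', 'I152R', 'T714N', 'W423M']
Mutations(Delta) = ['D613W', 'H73E', 'I152R', 'T714N', 'W423M']
Accumulating mutations along path to Epsilon:
  At Gamma: gained [] -> total []
  At Theta: gained ['H73E'] -> total ['H73E']
  At Beta: gained ['W423M', 'T714N', 'I152R'] -> total ['H73E', 'I152R', 'T714N', 'W423M']
  At Alpha: gained ['H189I', 'M235V', 'N554S'] -> total ['H189I', 'H73E', 'I152R', 'M235V', 'N554S', 'T714N', 'W423M']
  At Epsilon: gained ['S989T', 'Q458E', 'I515A'] -> total ['H189I', 'H73E', 'I152R', 'I515A', 'M235V', 'N554S', 'Q458E', 'S989T', 'T714N', 'W423M']
Mutations(Epsilon) = ['H189I', 'H73E', 'I152R', 'I515A', 'M235V', 'N554S', 'Q458E', 'S989T', 'T714N', 'W423M']
Intersection: ['D613W', 'H73E', 'I152R', 'T714N', 'W423M'] ∩ ['H189I', 'H73E', 'I152R', 'I515A', 'M235V', 'N554S', 'Q458E', 'S989T', 'T714N', 'W423M'] = ['H73E', 'I152R', 'T714N', 'W423M']

Answer: H73E,I152R,T714N,W423M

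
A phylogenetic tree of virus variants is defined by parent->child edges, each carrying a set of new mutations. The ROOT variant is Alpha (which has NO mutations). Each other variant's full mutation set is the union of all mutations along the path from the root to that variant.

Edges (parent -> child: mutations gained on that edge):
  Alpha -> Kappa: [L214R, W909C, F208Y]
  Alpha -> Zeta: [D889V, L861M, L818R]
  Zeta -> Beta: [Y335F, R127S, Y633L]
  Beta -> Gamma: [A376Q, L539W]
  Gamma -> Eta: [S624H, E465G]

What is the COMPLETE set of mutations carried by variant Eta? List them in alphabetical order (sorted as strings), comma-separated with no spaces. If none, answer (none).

Answer: A376Q,D889V,E465G,L539W,L818R,L861M,R127S,S624H,Y335F,Y633L

Derivation:
At Alpha: gained [] -> total []
At Zeta: gained ['D889V', 'L861M', 'L818R'] -> total ['D889V', 'L818R', 'L861M']
At Beta: gained ['Y335F', 'R127S', 'Y633L'] -> total ['D889V', 'L818R', 'L861M', 'R127S', 'Y335F', 'Y633L']
At Gamma: gained ['A376Q', 'L539W'] -> total ['A376Q', 'D889V', 'L539W', 'L818R', 'L861M', 'R127S', 'Y335F', 'Y633L']
At Eta: gained ['S624H', 'E465G'] -> total ['A376Q', 'D889V', 'E465G', 'L539W', 'L818R', 'L861M', 'R127S', 'S624H', 'Y335F', 'Y633L']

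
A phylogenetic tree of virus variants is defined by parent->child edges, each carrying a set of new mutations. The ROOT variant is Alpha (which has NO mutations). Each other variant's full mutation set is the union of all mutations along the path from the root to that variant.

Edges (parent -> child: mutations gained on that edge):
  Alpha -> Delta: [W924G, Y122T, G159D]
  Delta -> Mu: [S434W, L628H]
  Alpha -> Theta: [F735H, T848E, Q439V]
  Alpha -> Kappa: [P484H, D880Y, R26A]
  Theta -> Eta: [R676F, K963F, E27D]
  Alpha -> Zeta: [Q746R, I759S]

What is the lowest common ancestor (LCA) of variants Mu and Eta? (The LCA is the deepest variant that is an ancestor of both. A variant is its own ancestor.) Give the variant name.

Path from root to Mu: Alpha -> Delta -> Mu
  ancestors of Mu: {Alpha, Delta, Mu}
Path from root to Eta: Alpha -> Theta -> Eta
  ancestors of Eta: {Alpha, Theta, Eta}
Common ancestors: {Alpha}
Walk up from Eta: Eta (not in ancestors of Mu), Theta (not in ancestors of Mu), Alpha (in ancestors of Mu)
Deepest common ancestor (LCA) = Alpha

Answer: Alpha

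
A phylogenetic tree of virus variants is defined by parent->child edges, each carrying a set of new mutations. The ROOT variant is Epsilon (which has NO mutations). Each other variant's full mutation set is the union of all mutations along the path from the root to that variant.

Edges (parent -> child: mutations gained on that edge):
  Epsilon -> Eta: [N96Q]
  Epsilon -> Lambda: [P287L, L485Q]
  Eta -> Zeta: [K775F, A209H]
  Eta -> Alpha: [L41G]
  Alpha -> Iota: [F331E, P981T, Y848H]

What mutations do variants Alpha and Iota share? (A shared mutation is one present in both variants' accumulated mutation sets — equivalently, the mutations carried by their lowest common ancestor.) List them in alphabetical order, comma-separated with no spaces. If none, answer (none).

Answer: L41G,N96Q

Derivation:
Accumulating mutations along path to Alpha:
  At Epsilon: gained [] -> total []
  At Eta: gained ['N96Q'] -> total ['N96Q']
  At Alpha: gained ['L41G'] -> total ['L41G', 'N96Q']
Mutations(Alpha) = ['L41G', 'N96Q']
Accumulating mutations along path to Iota:
  At Epsilon: gained [] -> total []
  At Eta: gained ['N96Q'] -> total ['N96Q']
  At Alpha: gained ['L41G'] -> total ['L41G', 'N96Q']
  At Iota: gained ['F331E', 'P981T', 'Y848H'] -> total ['F331E', 'L41G', 'N96Q', 'P981T', 'Y848H']
Mutations(Iota) = ['F331E', 'L41G', 'N96Q', 'P981T', 'Y848H']
Intersection: ['L41G', 'N96Q'] ∩ ['F331E', 'L41G', 'N96Q', 'P981T', 'Y848H'] = ['L41G', 'N96Q']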